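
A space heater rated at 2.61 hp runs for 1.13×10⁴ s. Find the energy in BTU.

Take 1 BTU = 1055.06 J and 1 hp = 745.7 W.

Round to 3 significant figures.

2.61 hp × 745.7 → 1946.28 W
E = P × t = 1946.28 W × 11300 s = 2.1993×10⁷ J
2.1993×10⁷ J ÷ (1055.06 J/BTU) = 20845.3 BTU

2.08×10⁴ BTU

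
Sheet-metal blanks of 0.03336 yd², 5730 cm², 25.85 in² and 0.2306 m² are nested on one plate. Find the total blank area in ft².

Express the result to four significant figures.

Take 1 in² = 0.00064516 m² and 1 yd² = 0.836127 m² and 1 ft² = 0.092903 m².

0.03336 yd² × 0.836127 = 0.0278932 m²
5730 cm² × 0.0001 = 0.573 m²
25.85 in² × 0.00064516 = 0.0166774 m²
0.2306 m² (already m²)
Combined: 0.0278932 + 0.573 + 0.0166774 + 0.2306 = 0.848171 m²
In ft²: 0.848171 / 0.092903 = 9.12964 ft²

9.130 ft²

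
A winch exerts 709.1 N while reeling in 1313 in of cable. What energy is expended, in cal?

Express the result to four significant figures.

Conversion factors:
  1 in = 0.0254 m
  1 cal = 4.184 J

1313 in × 0.0254 → 33.3502 m
W = F × d = 709.1 N × 33.3502 m = 23648.6 J
23648.6 J ÷ (4.184 J/cal) = 5652.15 cal

5652 cal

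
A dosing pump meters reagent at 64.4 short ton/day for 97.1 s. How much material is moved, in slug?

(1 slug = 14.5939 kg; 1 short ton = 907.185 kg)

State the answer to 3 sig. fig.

64.4 short ton/day → 0.676189 kg/s
m = ṁ × t = 0.676189 × 97.1 = 65.658 kg
In slug: 65.658 / 14.5939 = 4.499 slug

4.50 slug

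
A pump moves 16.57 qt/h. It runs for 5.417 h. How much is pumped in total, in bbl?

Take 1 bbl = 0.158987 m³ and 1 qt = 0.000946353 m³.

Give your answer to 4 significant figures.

0.5343 bbl

16.57 qt/h → 4.35585×10⁻⁶ m³/s
5.417 h → 19501.2 s
V = Q × t = 4.35585×10⁻⁶ × 19501.2 = 0.0849443 m³
In bbl: 0.0849443 / 0.158987 = 0.534285 bbl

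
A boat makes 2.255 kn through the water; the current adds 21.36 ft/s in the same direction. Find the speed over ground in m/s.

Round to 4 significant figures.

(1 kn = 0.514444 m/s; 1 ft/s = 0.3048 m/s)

2.255 kn × 0.514444 = 1.16007 m/s
21.36 ft/s × 0.3048 = 6.51053 m/s
Combined: 1.16007 + 6.51053 = 7.6706 m/s

7.671 m/s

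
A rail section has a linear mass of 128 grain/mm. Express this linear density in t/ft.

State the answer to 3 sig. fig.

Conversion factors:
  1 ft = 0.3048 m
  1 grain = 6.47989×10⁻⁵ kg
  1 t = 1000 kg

0.00253 t/ft

128 grain/mm × 6.47989×10⁻⁵ kg/grain ÷ 0.001 m/mm = 8.29426 kg/m
8.29426 kg/m ÷ 1000 kg/t × 0.3048 m/ft = 0.00252809 t/ft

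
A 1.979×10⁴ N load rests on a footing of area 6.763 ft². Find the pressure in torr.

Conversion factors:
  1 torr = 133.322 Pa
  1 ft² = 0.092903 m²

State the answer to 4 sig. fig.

6.763 ft² × 0.092903 = 0.628303 m²
P = F / A = 19790 N / 0.628303 m² = 31497.5 Pa
31497.5 Pa ÷ (133.322 Pa/torr) = 236.251 torr

236.3 torr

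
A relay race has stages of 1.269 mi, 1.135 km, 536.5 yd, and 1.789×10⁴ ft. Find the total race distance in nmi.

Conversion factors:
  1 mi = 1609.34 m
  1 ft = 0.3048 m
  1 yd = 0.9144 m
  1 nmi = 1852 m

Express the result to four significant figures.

1.269 mi × 1609.34 → 2042.25 m
1.135 km × 1000 → 1135 m
536.5 yd × 0.9144 → 490.576 m
1.789×10⁴ ft × 0.3048 → 5452.87 m
Total: 2042.25 + 1135 + 490.576 + 5452.87 = 9120.7 m
In nmi: 9120.7 / 1852 = 4.92478 nmi

4.925 nmi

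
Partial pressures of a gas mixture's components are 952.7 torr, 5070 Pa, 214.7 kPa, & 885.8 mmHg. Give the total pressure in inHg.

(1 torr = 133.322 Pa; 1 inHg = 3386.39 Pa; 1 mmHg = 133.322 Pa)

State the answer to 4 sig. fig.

952.7 torr × 133.322 = 127016 Pa
5070 Pa (already Pa)
214.7 kPa × 1000 = 214700 Pa
885.8 mmHg × 133.322 = 118097 Pa
Sum: 127016 + 5070 + 214700 + 118097 = 464883 Pa
In inHg: 464883 / 3386.39 = 137.28 inHg

137.3 inHg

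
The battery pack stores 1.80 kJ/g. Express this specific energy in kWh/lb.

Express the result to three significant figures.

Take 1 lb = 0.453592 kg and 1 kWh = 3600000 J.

0.227 kWh/lb

1.80 kJ/g × 1000 J/kJ ÷ 0.001 kg/g = 1.8×10⁶ J/kg
1.8×10⁶ J/kg ÷ 3600000 J/kWh × 0.453592 kg/lb = 0.226796 kWh/lb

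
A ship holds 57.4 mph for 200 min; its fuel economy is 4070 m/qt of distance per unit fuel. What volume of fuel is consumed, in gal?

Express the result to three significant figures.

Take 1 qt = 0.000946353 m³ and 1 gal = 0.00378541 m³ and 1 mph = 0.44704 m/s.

57.4 mph → 25.6601 m/s
200 min → 12000 s
d = v × t = 25.6601 × 12000 = 307921 m
4070 m/qt → 4.30072×10⁶ m/m³
V = d / (distance per unit fuel) = 307921 / 4.30072×10⁶ = 0.0715975 m³
In gal: 0.0715975 / 0.00378541 = 18.9141 gal

18.9 gal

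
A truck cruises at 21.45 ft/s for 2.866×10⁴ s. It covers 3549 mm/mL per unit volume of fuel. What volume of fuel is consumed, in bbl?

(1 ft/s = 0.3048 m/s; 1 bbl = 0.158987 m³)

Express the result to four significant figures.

21.45 ft/s → 6.53796 m/s
d = v × t = 6.53796 × 28660 = 187378 m
3549 mm/mL → 3.549×10⁶ m/m³
V = d / (distance per unit fuel) = 187378 / 3.549×10⁶ = 0.0527974 m³
In bbl: 0.0527974 / 0.158987 = 0.332086 bbl

0.3321 bbl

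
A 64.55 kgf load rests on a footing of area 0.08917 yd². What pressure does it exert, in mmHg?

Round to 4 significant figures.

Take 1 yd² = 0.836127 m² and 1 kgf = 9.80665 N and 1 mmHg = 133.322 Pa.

63.68 mmHg

64.55 kgf × 9.80665 = 633.019 N
0.08917 yd² × 0.836127 = 0.0745574 m²
P = F / A = 633.019 N / 0.0745574 m² = 8490.36 Pa
8490.36 Pa ÷ (133.322 Pa/mmHg) = 63.6831 mmHg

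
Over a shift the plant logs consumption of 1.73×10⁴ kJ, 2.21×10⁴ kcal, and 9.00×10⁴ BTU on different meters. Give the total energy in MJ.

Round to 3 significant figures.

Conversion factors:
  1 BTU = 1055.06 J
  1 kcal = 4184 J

1.73×10⁴ kJ × 1000 = 1.73×10⁷ J
2.21×10⁴ kcal × 4184 = 9.24664×10⁷ J
9.00×10⁴ BTU × 1055.06 = 9.49554×10⁷ J
Total: 1.73×10⁷ + 9.24664×10⁷ + 9.49554×10⁷ = 2.04722×10⁸ J
In MJ: 2.04722×10⁸ / 1000000 = 204.722 MJ

205 MJ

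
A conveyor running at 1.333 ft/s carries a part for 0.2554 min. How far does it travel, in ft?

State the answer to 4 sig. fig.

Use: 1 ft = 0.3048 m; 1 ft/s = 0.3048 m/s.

1.333 ft/s × 0.3048 → 0.406298 m/s
0.2554 min × 60 → 15.324 s
d = v × t = 0.406298 m/s × 15.324 s = 6.22611 m
6.22611 m ÷ (0.3048 m/ft) = 20.4269 ft

20.43 ft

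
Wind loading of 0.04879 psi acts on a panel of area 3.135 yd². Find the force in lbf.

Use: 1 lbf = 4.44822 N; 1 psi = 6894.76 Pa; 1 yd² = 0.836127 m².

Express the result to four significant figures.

198.2 lbf

0.04879 psi × 6894.76 → 336.395 Pa
3.135 yd² × 0.836127 → 2.62126 m²
F = P × A = 336.395 Pa × 2.62126 m² = 881.779 N
881.779 N ÷ (4.44822 N/lbf) = 198.232 lbf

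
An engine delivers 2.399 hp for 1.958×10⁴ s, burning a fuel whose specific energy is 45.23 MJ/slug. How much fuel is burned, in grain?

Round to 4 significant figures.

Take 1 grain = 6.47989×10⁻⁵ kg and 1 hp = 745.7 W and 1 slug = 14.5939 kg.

2.399 hp → 1788.93 W
E = P × t = 1788.93 × 19580 = 3.50272×10⁷ J
45.23 MJ/slug → 3.09924×10⁶ J/kg
m = E / e_s = 3.50272×10⁷ / 3.09924×10⁶ = 11.3019 kg
In grain: 11.3019 / 6.47989×10⁻⁵ = 174415 grain

1.744×10⁵ grain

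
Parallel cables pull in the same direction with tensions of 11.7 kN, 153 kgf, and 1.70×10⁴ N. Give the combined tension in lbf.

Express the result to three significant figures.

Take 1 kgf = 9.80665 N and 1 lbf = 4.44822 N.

11.7 kN × 1000 → 11700 N
153 kgf × 9.80665 → 1500.42 N
1.70×10⁴ N (already N)
Sum: 11700 + 1500.42 + 17000 = 30200.4 N
In lbf: 30200.4 / 4.44822 = 6789.32 lbf

6790 lbf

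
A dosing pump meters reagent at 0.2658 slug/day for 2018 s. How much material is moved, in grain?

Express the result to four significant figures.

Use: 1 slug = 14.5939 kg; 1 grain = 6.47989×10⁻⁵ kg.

0.2658 slug/day → 4.48965×10⁻⁵ kg/s
m = ṁ × t = 4.48965×10⁻⁵ × 2018 = 0.0906011 kg
In grain: 0.0906011 / 6.47989×10⁻⁵ = 1398.19 grain

1398 grain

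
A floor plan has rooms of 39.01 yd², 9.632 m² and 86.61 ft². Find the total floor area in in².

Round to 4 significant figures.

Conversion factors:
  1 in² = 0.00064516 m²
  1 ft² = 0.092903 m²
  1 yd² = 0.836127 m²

7.796×10⁴ in²

39.01 yd² × 0.836127 → 32.6173 m²
9.632 m² (already m²)
86.61 ft² × 0.092903 → 8.04633 m²
Sum: 32.6173 + 9.632 + 8.04633 = 50.2956 m²
In in²: 50.2956 / 0.00064516 = 77958.3 in²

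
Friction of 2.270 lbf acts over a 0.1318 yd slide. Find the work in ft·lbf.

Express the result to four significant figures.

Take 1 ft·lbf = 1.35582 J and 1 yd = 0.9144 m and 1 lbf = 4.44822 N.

0.8976 ft·lbf

2.270 lbf × 4.44822 → 10.0975 N
0.1318 yd × 0.9144 → 0.120518 m
W = F × d = 10.0975 N × 0.120518 m = 1.21693 J
1.21693 J ÷ (1.35582 J/ft·lbf) = 0.89756 ft·lbf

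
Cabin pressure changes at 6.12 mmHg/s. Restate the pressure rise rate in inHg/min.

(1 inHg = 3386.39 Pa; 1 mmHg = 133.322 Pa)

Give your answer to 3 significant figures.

6.12 mmHg/s × 133.322 Pa/mmHg = 815.931 Pa/s
815.931 Pa/s ÷ 3386.39 Pa/inHg × 60 s/min = 14.4567 inHg/min

14.5 inHg/min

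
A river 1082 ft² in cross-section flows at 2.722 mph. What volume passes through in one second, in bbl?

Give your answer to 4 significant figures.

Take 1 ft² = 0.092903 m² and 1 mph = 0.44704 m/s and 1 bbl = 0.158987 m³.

2.722 mph × 0.44704 → 1.21684 m/s
1082 ft² × 0.092903 → 100.521 m²
V = v × A × t = 1.21684 m/s × 100.521 m² × 1 s = 122.318 m³
122.318 m³ ÷ (0.158987 m³/bbl) = 769.359 bbl

769.4 bbl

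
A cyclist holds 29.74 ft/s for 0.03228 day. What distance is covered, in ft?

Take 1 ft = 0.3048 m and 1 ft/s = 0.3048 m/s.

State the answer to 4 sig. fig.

8.294×10⁴ ft

29.74 ft/s × 0.3048 = 9.06475 m/s
0.03228 day × 86400 = 2788.99 s
d = v × t = 9.06475 m/s × 2788.99 s = 25281.5 m
25281.5 m ÷ (0.3048 m/ft) = 82944.6 ft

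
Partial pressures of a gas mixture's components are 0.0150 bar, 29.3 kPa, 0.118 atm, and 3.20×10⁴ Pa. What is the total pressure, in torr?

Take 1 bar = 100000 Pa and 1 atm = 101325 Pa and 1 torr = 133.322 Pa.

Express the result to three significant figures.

0.0150 bar × 100000 = 1500 Pa
29.3 kPa × 1000 = 29300 Pa
0.118 atm × 101325 = 11956.3 Pa
3.20×10⁴ Pa (already Pa)
Total: 1500 + 29300 + 11956.3 + 32000 = 74756.3 Pa
In torr: 74756.3 / 133.322 = 560.72 torr

561 torr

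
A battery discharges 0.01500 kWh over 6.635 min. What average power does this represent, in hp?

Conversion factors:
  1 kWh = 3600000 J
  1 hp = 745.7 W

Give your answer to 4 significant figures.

0.01500 kWh × 3600000 = 54000 J
6.635 min × 60 = 398.1 s
P = E / t = 54000 J / 398.1 s = 135.644 W
135.644 W ÷ (745.7 W/hp) = 0.181902 hp

0.1819 hp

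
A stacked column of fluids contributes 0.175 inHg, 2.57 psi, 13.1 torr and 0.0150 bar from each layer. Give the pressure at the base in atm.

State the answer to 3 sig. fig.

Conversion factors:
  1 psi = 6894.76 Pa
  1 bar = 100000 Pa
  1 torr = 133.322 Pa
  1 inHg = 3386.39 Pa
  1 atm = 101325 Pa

0.213 atm

0.175 inHg × 3386.39 = 592.618 Pa
2.57 psi × 6894.76 = 17719.5 Pa
13.1 torr × 133.322 = 1746.52 Pa
0.0150 bar × 100000 = 1500 Pa
Combined: 592.618 + 17719.5 + 1746.52 + 1500 = 21558.6 Pa
In atm: 21558.6 / 101325 = 0.212767 atm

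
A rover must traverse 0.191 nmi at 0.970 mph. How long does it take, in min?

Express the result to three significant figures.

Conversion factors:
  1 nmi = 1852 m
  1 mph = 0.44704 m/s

13.6 min

0.191 nmi × 1852 → 353.732 m
0.970 mph × 0.44704 → 0.433629 m/s
t = d / v = 353.732 m / 0.433629 m/s = 815.748 s
815.748 s ÷ (60 s/min) = 13.5958 min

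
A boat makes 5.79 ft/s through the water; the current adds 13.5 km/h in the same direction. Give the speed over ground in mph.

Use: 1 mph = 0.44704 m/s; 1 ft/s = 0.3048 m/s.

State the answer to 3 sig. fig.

5.79 ft/s × 0.3048 = 1.76479 m/s
13.5 km/h × (1/3.6) = 3.75 m/s
Sum: 1.76479 + 3.75 = 5.51479 m/s
In mph: 5.51479 / 0.44704 = 12.3362 mph

12.3 mph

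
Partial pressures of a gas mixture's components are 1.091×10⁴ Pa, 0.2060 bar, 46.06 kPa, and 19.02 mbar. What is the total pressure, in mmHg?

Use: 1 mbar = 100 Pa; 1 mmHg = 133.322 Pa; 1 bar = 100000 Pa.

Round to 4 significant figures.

1.091×10⁴ Pa (already Pa)
0.2060 bar × 100000 = 20600 Pa
46.06 kPa × 1000 = 46060 Pa
19.02 mbar × 100 = 1902 Pa
Combined: 10910 + 20600 + 46060 + 1902 = 79472 Pa
In mmHg: 79472 / 133.322 = 596.091 mmHg

596.1 mmHg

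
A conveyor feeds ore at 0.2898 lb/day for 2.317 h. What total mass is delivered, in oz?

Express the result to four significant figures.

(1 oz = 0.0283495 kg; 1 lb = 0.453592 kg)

0.4476 oz

0.2898 lb/day → 1.52142×10⁻⁶ kg/s
2.317 h → 8341.2 s
m = ṁ × t = 1.52142×10⁻⁶ × 8341.2 = 0.0126905 kg
In oz: 0.0126905 / 0.0283495 = 0.447645 oz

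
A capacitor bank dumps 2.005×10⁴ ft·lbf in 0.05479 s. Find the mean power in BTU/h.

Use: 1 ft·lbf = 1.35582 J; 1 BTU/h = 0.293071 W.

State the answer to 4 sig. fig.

2.005×10⁴ ft·lbf × 1.35582 → 27184.2 J
P = E / t = 27184.2 J / 0.05479 s = 496153 W
496153 W ÷ (0.293071 W/BTU/h) = 1.69294×10⁶ BTU/h

1.693×10⁶ BTU/h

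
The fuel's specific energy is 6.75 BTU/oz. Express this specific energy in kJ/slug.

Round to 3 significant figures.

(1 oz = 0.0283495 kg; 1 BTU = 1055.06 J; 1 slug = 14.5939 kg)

3670 kJ/slug

6.75 BTU/oz × 1055.06 J/BTU ÷ 0.0283495 kg/oz = 251209 J/kg
251209 J/kg ÷ 1000 J/kJ × 14.5939 kg/slug = 3666.12 kJ/slug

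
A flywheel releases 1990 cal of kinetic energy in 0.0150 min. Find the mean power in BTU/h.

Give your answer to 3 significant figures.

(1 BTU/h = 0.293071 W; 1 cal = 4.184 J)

1990 cal × 4.184 → 8326.16 J
0.0150 min × 60 → 0.9 s
P = E / t = 8326.16 J / 0.9 s = 9251.29 W
9251.29 W ÷ (0.293071 W/BTU/h) = 31566.7 BTU/h

3.16×10⁴ BTU/h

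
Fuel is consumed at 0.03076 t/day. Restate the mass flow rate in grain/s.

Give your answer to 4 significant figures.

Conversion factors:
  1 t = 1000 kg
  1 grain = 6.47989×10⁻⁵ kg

0.03076 t/day × 1000 kg/t ÷ 86400 s/day = 3.56019×10⁻⁴ kg/s
3.56019×10⁻⁴ kg/s ÷ 6.47989×10⁻⁵ kg/grain = 5.49421 grain/s

5.494 grain/s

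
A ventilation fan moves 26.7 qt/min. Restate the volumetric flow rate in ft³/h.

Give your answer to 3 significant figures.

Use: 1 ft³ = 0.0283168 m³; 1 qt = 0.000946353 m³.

53.5 ft³/h

26.7 qt/min × 0.000946353 m³/qt ÷ 60 s/min = 4.21127×10⁻⁴ m³/s
4.21127×10⁻⁴ m³/s ÷ 0.0283168 m³/ft³ × 3600 s/h = 53.5391 ft³/h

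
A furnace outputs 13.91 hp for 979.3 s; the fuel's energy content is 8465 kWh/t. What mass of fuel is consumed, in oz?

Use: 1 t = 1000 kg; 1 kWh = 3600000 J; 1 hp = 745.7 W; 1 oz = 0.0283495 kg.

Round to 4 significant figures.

13.91 hp → 10372.7 W
E = P × t = 10372.7 × 979.3 = 1.0158×10⁷ J
8465 kWh/t → 3.0474×10⁷ J/kg
m = E / e_s = 1.0158×10⁷ / 3.0474×10⁷ = 0.333333 kg
In oz: 0.333333 / 0.0283495 = 11.758 oz

11.76 oz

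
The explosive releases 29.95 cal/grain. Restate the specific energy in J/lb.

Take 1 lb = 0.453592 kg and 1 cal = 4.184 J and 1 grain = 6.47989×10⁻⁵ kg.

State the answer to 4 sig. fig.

8.772×10⁵ J/lb

29.95 cal/grain × 4.184 J/cal ÷ 6.47989×10⁻⁵ kg/grain = 1.93384×10⁶ J/kg
1.93384×10⁶ J/kg × 0.453592 kg/lb = 877174 J/lb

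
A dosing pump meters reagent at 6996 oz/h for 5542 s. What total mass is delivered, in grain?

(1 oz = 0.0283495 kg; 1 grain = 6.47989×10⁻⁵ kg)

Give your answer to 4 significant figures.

6996 oz/h → 0.0550925 kg/s
m = ṁ × t = 0.0550925 × 5542 = 305.323 kg
In grain: 305.323 / 6.47989×10⁻⁵ = 4.71185×10⁶ grain

4.712×10⁶ grain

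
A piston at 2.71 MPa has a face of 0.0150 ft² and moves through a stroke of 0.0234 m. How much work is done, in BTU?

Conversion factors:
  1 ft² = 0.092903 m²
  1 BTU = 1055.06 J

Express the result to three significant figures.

2.71 MPa → 2.71×10⁶ Pa
0.0150 ft² → 0.00139354 m²
F = P × A = 2.71×10⁶ × 0.00139354 = 3776.49 N
W = F × d = 3776.49 × 0.0234 = 88.3699 J
In BTU: 88.3699 / 1055.06 = 0.0837582 BTU

0.0838 BTU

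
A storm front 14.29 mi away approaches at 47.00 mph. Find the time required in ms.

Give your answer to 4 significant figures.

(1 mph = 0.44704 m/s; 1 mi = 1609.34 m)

1.095×10⁶ ms

14.29 mi × 1609.34 → 22997.5 m
47.00 mph × 0.44704 → 21.0109 m/s
t = d / v = 22997.5 m / 21.0109 m/s = 1094.55 s
1094.55 s ÷ (0.001 s/ms) = 1.09455×10⁶ ms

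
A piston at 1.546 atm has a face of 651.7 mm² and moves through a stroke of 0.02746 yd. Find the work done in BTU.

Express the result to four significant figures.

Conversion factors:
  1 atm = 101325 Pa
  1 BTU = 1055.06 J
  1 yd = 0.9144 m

0.002430 BTU

1.546 atm → 156648 Pa
651.7 mm² → 6.517×10⁻⁴ m²
F = P × A = 156648 × 6.517×10⁻⁴ = 102.088 N
0.02746 yd → 0.0251094 m
W = F × d = 102.088 × 0.0251094 = 2.56337 J
In BTU: 2.56337 / 1055.06 = 0.0024296 BTU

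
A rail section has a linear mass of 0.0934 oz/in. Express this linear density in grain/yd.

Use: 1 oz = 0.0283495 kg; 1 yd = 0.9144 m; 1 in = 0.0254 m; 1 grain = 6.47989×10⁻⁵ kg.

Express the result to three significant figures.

1470 grain/yd

0.0934 oz/in × 0.0283495 kg/oz ÷ 0.0254 m/in = 0.104246 kg/m
0.104246 kg/m ÷ 6.47989×10⁻⁵ kg/grain × 0.9144 m/yd = 1471.05 grain/yd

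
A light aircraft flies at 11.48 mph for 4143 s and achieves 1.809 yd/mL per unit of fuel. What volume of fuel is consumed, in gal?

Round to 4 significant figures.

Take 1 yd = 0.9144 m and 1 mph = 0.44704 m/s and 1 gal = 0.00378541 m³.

3.396 gal

11.48 mph → 5.13202 m/s
d = v × t = 5.13202 × 4143 = 21262 m
1.809 yd/mL → 1.65415×10⁶ m/m³
V = d / (distance per unit fuel) = 21262 / 1.65415×10⁶ = 0.0128537 m³
In gal: 0.0128537 / 0.00378541 = 3.39559 gal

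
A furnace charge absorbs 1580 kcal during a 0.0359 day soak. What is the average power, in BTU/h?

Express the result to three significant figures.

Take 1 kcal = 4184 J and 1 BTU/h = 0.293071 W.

1580 kcal × 4184 = 6.61072×10⁶ J
0.0359 day × 86400 = 3101.76 s
P = E / t = 6.61072×10⁶ J / 3101.76 s = 2131.28 W
2131.28 W ÷ (0.293071 W/BTU/h) = 7272.23 BTU/h

7270 BTU/h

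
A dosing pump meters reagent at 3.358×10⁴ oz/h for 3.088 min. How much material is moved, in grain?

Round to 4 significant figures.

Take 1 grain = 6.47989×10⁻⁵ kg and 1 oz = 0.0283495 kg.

3.358×10⁴ oz/h → 0.264438 kg/s
3.088 min → 185.28 s
m = ṁ × t = 0.264438 × 185.28 = 48.9951 kg
In grain: 48.9951 / 6.47989×10⁻⁵ = 756110 grain

7.561×10⁵ grain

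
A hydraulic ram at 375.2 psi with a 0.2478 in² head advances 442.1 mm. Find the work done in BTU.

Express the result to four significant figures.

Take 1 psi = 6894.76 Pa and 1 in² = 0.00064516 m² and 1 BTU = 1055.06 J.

375.2 psi → 2.58691×10⁶ Pa
0.2478 in² → 1.59871×10⁻⁴ m²
F = P × A = 2.58691×10⁶ × 1.59871×10⁻⁴ = 413.572 N
442.1 mm → 0.4421 m
W = F × d = 413.572 × 0.4421 = 182.84 J
In BTU: 182.84 / 1055.06 = 0.173298 BTU

0.1733 BTU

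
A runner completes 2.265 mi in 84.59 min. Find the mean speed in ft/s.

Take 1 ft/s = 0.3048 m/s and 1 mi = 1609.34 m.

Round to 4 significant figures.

2.356 ft/s

2.265 mi × 1609.34 = 3645.16 m
84.59 min × 60 = 5075.4 s
v = d / t = 3645.16 m / 5075.4 s = 0.718202 m/s
0.718202 m/s ÷ (0.3048 m/s/ft/s) = 2.35631 ft/s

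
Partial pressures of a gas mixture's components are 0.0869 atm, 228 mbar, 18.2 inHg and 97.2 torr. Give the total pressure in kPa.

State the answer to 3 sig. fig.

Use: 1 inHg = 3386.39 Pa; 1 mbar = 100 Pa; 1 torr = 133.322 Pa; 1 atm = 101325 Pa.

106 kPa

0.0869 atm × 101325 = 8805.14 Pa
228 mbar × 100 = 22800 Pa
18.2 inHg × 3386.39 = 61632.3 Pa
97.2 torr × 133.322 = 12958.9 Pa
Total: 8805.14 + 22800 + 61632.3 + 12958.9 = 106196 Pa
In kPa: 106196 / 1000 = 106.196 kPa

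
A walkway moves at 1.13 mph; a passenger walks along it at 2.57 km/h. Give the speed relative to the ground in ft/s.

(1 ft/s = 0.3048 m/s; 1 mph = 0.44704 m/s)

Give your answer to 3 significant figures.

4.00 ft/s

1.13 mph × 0.44704 → 0.505155 m/s
2.57 km/h × (1/3.6) → 0.713889 m/s
Sum: 0.505155 + 0.713889 = 1.21904 m/s
In ft/s: 1.21904 / 0.3048 = 3.99948 ft/s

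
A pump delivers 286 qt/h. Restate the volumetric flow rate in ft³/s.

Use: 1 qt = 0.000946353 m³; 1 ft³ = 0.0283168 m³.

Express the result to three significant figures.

0.00266 ft³/s

286 qt/h × 0.000946353 m³/qt ÷ 3600 s/h = 7.51825×10⁻⁵ m³/s
7.51825×10⁻⁵ m³/s ÷ 0.0283168 m³/ft³ = 0.00265505 ft³/s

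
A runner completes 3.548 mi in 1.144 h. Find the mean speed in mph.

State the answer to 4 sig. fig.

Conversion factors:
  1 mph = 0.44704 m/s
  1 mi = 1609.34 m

3.548 mi × 1609.34 = 5709.94 m
1.144 h × 3600 = 4118.4 s
v = d / t = 5709.94 m / 4118.4 s = 1.38645 m/s
1.38645 m/s ÷ (0.44704 m/s/mph) = 3.1014 mph

3.101 mph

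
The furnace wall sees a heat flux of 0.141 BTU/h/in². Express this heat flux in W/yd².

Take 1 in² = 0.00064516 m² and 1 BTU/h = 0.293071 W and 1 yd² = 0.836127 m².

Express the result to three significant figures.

53.6 W/yd²

0.141 BTU/h/in² × 0.293071 W/BTU/h ÷ 0.00064516 m²/in² = 64.0508 W/m²
64.0508 W/m² × 0.836127 m²/yd² = 53.5546 W/yd²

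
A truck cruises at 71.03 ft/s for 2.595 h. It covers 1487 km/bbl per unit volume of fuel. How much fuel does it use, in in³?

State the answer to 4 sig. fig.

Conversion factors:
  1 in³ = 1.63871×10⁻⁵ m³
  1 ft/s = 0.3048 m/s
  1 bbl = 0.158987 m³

71.03 ft/s → 21.6499 m/s
2.595 h → 9342 s
d = v × t = 21.6499 × 9342 = 202253 m
1487 km/bbl → 9.35297×10⁶ m/m³
V = d / (distance per unit fuel) = 202253 / 9.35297×10⁶ = 0.0216245 m³
In in³: 0.0216245 / 1.63871×10⁻⁵ = 1319.61 in³

1320 in³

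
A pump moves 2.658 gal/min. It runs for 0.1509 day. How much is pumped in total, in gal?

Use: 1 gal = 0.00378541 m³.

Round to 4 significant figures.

577.6 gal

2.658 gal/min → 1.67694×10⁻⁴ m³/s
0.1509 day → 13037.8 s
V = Q × t = 1.67694×10⁻⁴ × 13037.8 = 2.18636 m³
In gal: 2.18636 / 0.00378541 = 577.575 gal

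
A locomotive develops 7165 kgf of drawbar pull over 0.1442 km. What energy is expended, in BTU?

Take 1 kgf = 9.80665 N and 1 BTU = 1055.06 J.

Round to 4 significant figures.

9603 BTU

7165 kgf × 9.80665 → 70264.6 N
0.1442 km × 1000 → 144.2 m
W = F × d = 70264.6 N × 144.2 m = 1.01322×10⁷ J
1.01322×10⁷ J ÷ (1055.06 J/BTU) = 9603.43 BTU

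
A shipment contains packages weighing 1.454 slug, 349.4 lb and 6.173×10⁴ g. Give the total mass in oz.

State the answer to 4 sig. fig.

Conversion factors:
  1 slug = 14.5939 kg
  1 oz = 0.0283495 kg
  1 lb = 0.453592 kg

8516 oz

1.454 slug × 14.5939 = 21.2195 kg
349.4 lb × 0.453592 = 158.485 kg
6.173×10⁴ g × 0.001 = 61.73 kg
Total: 21.2195 + 158.485 + 61.73 = 241.434 kg
In oz: 241.434 / 0.0283495 = 8516.34 oz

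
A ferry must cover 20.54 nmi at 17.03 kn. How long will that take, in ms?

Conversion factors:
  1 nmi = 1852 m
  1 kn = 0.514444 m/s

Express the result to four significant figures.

20.54 nmi × 1852 = 38040.1 m
17.03 kn × 0.514444 = 8.76098 m/s
t = d / v = 38040.1 m / 8.76098 m/s = 4341.99 s
4341.99 s ÷ (0.001 s/ms) = 4.34199×10⁶ ms

4.342×10⁶ ms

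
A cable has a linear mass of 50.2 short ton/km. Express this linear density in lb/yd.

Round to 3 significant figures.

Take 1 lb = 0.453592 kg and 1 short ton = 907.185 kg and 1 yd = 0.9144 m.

50.2 short ton/km × 907.185 kg/short ton ÷ 1000 m/km = 45.5407 kg/m
45.5407 kg/m ÷ 0.453592 kg/lb × 0.9144 m/yd = 91.8059 lb/yd

91.8 lb/yd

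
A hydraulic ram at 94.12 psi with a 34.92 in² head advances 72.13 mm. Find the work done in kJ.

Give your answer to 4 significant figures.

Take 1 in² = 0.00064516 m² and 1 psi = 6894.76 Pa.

94.12 psi → 648935 Pa
34.92 in² → 0.022529 m²
F = P × A = 648935 × 0.022529 = 14619.9 N
72.13 mm → 0.07213 m
W = F × d = 14619.9 × 0.07213 = 1054.53 J
In kJ: 1054.53 / 1000 = 1.05453 kJ

1.055 kJ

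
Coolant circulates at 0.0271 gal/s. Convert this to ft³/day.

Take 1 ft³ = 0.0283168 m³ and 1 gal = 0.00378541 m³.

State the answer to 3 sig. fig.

313 ft³/day

0.0271 gal/s × 0.00378541 m³/gal = 1.02585×10⁻⁴ m³/s
1.02585×10⁻⁴ m³/s ÷ 0.0283168 m³/ft³ × 86400 s/day = 313.007 ft³/day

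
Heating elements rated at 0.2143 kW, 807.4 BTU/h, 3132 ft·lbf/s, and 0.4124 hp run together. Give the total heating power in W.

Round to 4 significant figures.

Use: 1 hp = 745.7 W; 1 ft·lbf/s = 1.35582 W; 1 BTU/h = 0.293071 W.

5005 W

0.2143 kW × 1000 = 214.3 W
807.4 BTU/h × 0.293071 = 236.626 W
3132 ft·lbf/s × 1.35582 = 4246.43 W
0.4124 hp × 745.7 = 307.527 W
Total: 214.3 + 236.626 + 4246.43 + 307.527 = 5004.88 W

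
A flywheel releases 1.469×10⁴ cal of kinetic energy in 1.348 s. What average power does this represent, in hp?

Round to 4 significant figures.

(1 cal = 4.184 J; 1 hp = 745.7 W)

61.14 hp

1.469×10⁴ cal × 4.184 = 61463 J
P = E / t = 61463 J / 1.348 s = 45595.7 W
45595.7 W ÷ (745.7 W/hp) = 61.1448 hp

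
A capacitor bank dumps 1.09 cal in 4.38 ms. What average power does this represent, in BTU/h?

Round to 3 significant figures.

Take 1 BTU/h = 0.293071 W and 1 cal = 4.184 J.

1.09 cal × 4.184 = 4.56056 J
4.38 ms × 0.001 = 0.00438 s
P = E / t = 4.56056 J / 0.00438 s = 1041.22 W
1041.22 W ÷ (0.293071 W/BTU/h) = 3552.79 BTU/h

3550 BTU/h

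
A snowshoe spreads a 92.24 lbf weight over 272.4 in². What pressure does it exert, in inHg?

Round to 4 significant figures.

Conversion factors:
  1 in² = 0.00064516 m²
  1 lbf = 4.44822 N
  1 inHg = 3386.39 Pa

92.24 lbf × 4.44822 = 410.304 N
272.4 in² × 0.00064516 = 0.175742 m²
P = F / A = 410.304 N / 0.175742 m² = 2334.7 Pa
2334.7 Pa ÷ (3386.39 Pa/inHg) = 0.689436 inHg

0.6894 inHg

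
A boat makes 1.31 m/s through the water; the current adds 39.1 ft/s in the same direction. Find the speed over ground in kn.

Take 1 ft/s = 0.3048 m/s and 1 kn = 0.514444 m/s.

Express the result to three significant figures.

1.31 m/s (already m/s)
39.1 ft/s × 0.3048 → 11.9177 m/s
Sum: 1.31 + 11.9177 = 13.2277 m/s
In kn: 13.2277 / 0.514444 = 25.7126 kn

25.7 kn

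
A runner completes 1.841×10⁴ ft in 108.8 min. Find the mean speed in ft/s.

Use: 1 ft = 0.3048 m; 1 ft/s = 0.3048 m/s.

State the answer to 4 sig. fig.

2.820 ft/s

1.841×10⁴ ft × 0.3048 = 5611.37 m
108.8 min × 60 = 6528 s
v = d / t = 5611.37 m / 6528 s = 0.859585 m/s
0.859585 m/s ÷ (0.3048 m/s/ft/s) = 2.82016 ft/s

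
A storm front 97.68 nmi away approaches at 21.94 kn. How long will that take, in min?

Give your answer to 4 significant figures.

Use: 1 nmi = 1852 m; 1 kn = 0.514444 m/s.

267.1 min

97.68 nmi × 1852 = 180903 m
21.94 kn × 0.514444 = 11.2869 m/s
t = d / v = 180903 m / 11.2869 m/s = 16027.7 s
16027.7 s ÷ (60 s/min) = 267.128 min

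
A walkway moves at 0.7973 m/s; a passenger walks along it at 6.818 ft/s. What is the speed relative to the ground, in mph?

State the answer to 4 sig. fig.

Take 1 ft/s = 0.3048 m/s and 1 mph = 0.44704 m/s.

6.432 mph

0.7973 m/s (already m/s)
6.818 ft/s × 0.3048 = 2.07813 m/s
Total: 0.7973 + 2.07813 = 2.87543 m/s
In mph: 2.87543 / 0.44704 = 6.43215 mph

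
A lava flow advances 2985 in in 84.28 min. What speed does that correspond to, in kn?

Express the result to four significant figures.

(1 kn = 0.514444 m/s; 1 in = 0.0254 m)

0.02915 kn

2985 in × 0.0254 = 75.819 m
84.28 min × 60 = 5056.8 s
v = d / t = 75.819 m / 5056.8 s = 0.0149935 m/s
0.0149935 m/s ÷ (0.514444 m/s/kn) = 0.0291451 kn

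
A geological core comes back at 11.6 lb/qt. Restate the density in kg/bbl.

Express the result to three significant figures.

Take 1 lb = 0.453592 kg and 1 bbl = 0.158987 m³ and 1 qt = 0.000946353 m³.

11.6 lb/qt × 0.453592 kg/lb ÷ 0.000946353 m³/qt = 5559.94 kg/m³
5559.94 kg/m³ × 0.158987 m³/bbl = 883.958 kg/bbl

884 kg/bbl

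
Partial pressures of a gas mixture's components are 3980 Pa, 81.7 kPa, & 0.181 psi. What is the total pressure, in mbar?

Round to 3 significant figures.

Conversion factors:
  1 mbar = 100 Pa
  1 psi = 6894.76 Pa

3980 Pa (already Pa)
81.7 kPa × 1000 → 81700 Pa
0.181 psi × 6894.76 → 1247.95 Pa
Total: 3980 + 81700 + 1247.95 = 86928 Pa
In mbar: 86928 / 100 = 869.28 mbar

869 mbar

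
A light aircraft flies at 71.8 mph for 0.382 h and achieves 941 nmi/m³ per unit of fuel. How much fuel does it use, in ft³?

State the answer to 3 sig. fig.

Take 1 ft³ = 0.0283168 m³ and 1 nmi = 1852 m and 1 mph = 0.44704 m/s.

0.894 ft³

71.8 mph → 32.0975 m/s
0.382 h → 1375.2 s
d = v × t = 32.0975 × 1375.2 = 44140.5 m
941 nmi/m³ → 1.74273×10⁶ m/m³
V = d / (distance per unit fuel) = 44140.5 / 1.74273×10⁶ = 0.0253284 m³
In ft³: 0.0253284 / 0.0283168 = 0.894465 ft³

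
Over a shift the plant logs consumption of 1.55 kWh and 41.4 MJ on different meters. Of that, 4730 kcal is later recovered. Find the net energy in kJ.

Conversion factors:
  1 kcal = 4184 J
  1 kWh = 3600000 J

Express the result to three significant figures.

2.72×10⁴ kJ

1.55 kWh × 3600000 = 5.58×10⁶ J
41.4 MJ × 1000000 = 4.14×10⁷ J
4730 kcal × 4184 = 1.97903×10⁷ J
Result: 5.58×10⁶ + 4.14×10⁷ − 1.97903×10⁷ = 2.71897×10⁷ J
In kJ: 2.71897×10⁷ / 1000 = 27189.7 kJ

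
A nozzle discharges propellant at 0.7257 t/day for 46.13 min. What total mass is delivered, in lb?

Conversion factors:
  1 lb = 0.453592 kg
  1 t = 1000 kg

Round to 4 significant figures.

0.7257 t/day → 0.00839931 kg/s
46.13 min → 2767.8 s
m = ṁ × t = 0.00839931 × 2767.8 = 23.2476 kg
In lb: 23.2476 / 0.453592 = 51.2522 lb

51.25 lb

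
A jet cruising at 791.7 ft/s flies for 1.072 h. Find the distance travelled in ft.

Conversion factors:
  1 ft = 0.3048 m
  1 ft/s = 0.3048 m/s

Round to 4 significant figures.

791.7 ft/s × 0.3048 = 241.31 m/s
1.072 h × 3600 = 3859.2 s
d = v × t = 241.31 m/s × 3859.2 s = 931264 m
931264 m ÷ (0.3048 m/ft) = 3.05533×10⁶ ft

3.055×10⁶ ft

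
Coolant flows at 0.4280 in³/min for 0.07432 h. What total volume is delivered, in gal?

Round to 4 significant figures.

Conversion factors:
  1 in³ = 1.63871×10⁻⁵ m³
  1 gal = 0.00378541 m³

0.008262 gal

0.4280 in³/min → 1.16895×10⁻⁷ m³/s
0.07432 h → 267.552 s
V = Q × t = 1.16895×10⁻⁷ × 267.552 = 3.12755×10⁻⁵ m³
In gal: 3.12755×10⁻⁵ / 0.00378541 = 0.00826212 gal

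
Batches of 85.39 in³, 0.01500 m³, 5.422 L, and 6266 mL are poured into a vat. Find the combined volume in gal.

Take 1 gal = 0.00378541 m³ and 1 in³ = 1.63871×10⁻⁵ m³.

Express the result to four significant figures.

85.39 in³ × 1.63871×10⁻⁵ → 0.00139929 m³
0.01500 m³ (already m³)
5.422 L × 0.001 → 0.005422 m³
6266 mL × 10⁻⁶ → 0.006266 m³
Sum: 0.00139929 + 0.015 + 0.005422 + 0.006266 = 0.0280873 m³
In gal: 0.0280873 / 0.00378541 = 7.41988 gal

7.420 gal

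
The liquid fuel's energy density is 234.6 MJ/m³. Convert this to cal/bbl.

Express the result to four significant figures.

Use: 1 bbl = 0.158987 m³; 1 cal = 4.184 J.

234.6 MJ/m³ × 1000000 J/MJ = 2.346×10⁸ J/m³
2.346×10⁸ J/m³ ÷ 4.184 J/cal × 0.158987 m³/bbl = 8.91452×10⁶ cal/bbl

8.915×10⁶ cal/bbl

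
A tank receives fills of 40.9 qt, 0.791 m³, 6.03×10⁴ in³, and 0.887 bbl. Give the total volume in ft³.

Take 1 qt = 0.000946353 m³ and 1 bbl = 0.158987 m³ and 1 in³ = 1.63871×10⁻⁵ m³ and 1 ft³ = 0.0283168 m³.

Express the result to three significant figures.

40.9 qt × 0.000946353 → 0.0387058 m³
0.791 m³ (already m³)
6.03×10⁴ in³ × 1.63871×10⁻⁵ → 0.988142 m³
0.887 bbl × 0.158987 → 0.141021 m³
Sum: 0.0387058 + 0.791 + 0.988142 + 0.141021 = 1.95887 m³
In ft³: 1.95887 / 0.0283168 = 69.177 ft³

69.2 ft³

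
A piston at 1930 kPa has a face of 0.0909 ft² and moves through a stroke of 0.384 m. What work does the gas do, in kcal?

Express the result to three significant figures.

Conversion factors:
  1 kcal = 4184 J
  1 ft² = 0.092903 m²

1930 kPa → 1.93×10⁶ Pa
0.0909 ft² → 0.00844488 m²
F = P × A = 1.93×10⁶ × 0.00844488 = 16298.6 N
W = F × d = 16298.6 × 0.384 = 6258.66 J
In kcal: 6258.66 / 4184 = 1.49586 kcal

1.50 kcal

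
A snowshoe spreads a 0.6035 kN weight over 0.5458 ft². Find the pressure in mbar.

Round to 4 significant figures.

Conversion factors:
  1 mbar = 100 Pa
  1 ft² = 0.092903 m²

0.6035 kN × 1000 → 603.5 N
0.5458 ft² × 0.092903 → 0.0507065 m²
P = F / A = 603.5 N / 0.0507065 m² = 11901.8 Pa
11901.8 Pa ÷ (100 Pa/mbar) = 119.018 mbar

119.0 mbar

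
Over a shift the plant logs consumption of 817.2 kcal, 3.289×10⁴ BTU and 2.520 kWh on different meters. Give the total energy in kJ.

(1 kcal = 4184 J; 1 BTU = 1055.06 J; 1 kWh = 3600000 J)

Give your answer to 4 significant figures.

4.719×10⁴ kJ

817.2 kcal × 4184 → 3.41916×10⁶ J
3.289×10⁴ BTU × 1055.06 → 3.47009×10⁷ J
2.520 kWh × 3600000 → 9.072×10⁶ J
Total: 3.41916×10⁶ + 3.47009×10⁷ + 9.072×10⁶ = 4.71921×10⁷ J
In kJ: 4.71921×10⁷ / 1000 = 47192.1 kJ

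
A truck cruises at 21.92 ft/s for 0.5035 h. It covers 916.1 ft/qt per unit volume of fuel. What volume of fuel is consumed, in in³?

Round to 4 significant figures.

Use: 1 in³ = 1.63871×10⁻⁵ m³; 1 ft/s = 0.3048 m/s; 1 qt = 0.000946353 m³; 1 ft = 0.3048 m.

21.92 ft/s → 6.68122 m/s
0.5035 h → 1812.6 s
d = v × t = 6.68122 × 1812.6 = 12110.4 m
916.1 ft/qt → 295056 m/m³
V = d / (distance per unit fuel) = 12110.4 / 295056 = 0.0410444 m³
In in³: 0.0410444 / 1.63871×10⁻⁵ = 2504.68 in³

2505 in³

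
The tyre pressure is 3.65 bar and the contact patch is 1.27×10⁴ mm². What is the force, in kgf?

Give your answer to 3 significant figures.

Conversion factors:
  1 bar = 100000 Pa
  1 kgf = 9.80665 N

473 kgf

3.65 bar × 100000 → 365000 Pa
1.27×10⁴ mm² × 10⁻⁶ → 0.0127 m²
F = P × A = 365000 Pa × 0.0127 m² = 4635.5 N
4635.5 N ÷ (9.80665 N/kgf) = 472.689 kgf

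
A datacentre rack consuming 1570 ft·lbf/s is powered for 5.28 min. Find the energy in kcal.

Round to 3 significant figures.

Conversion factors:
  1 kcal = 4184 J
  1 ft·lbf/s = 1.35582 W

1570 ft·lbf/s × 1.35582 = 2128.64 W
5.28 min × 60 = 316.8 s
E = P × t = 2128.64 W × 316.8 s = 674353 J
674353 J ÷ (4184 J/kcal) = 161.174 kcal

161 kcal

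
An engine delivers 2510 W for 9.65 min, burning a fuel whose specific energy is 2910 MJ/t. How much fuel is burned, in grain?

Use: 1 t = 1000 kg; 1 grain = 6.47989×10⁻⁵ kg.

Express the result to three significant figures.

9.65 min → 579 s
E = P × t = 2510 × 579 = 1.45329×10⁶ J
2910 MJ/t → 2.91×10⁶ J/kg
m = E / e_s = 1.45329×10⁶ / 2.91×10⁶ = 0.499412 kg
In grain: 0.499412 / 6.47989×10⁻⁵ = 7707.11 grain

7710 grain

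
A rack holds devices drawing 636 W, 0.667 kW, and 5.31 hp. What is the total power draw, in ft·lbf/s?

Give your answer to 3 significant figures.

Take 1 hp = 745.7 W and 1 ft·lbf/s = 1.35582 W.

3880 ft·lbf/s

636 W (already W)
0.667 kW × 1000 = 667 W
5.31 hp × 745.7 = 3959.67 W
Combined: 636 + 667 + 3959.67 = 5262.67 W
In ft·lbf/s: 5262.67 / 1.35582 = 3881.54 ft·lbf/s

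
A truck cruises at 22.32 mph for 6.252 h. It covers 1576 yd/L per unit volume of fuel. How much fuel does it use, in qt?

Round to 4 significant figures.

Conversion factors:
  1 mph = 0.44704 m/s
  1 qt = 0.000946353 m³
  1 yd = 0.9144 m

164.7 qt

22.32 mph → 9.97793 m/s
6.252 h → 22507.2 s
d = v × t = 9.97793 × 22507.2 = 224575 m
1576 yd/L → 1.44109×10⁶ m/m³
V = d / (distance per unit fuel) = 224575 / 1.44109×10⁶ = 0.155837 m³
In qt: 0.155837 / 0.000946353 = 164.671 qt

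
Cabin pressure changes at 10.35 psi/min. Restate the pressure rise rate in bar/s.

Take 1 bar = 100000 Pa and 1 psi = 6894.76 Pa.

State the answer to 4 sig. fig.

10.35 psi/min × 6894.76 Pa/psi ÷ 60 s/min = 1189.35 Pa/s
1189.35 Pa/s ÷ 100000 Pa/bar = 0.0118935 bar/s

0.01189 bar/s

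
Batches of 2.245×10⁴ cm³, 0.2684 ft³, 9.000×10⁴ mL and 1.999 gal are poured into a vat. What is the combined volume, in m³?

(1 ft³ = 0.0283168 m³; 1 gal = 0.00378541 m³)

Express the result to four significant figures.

2.245×10⁴ cm³ × 10⁻⁶ = 0.02245 m³
0.2684 ft³ × 0.0283168 = 0.00760023 m³
9.000×10⁴ mL × 10⁻⁶ = 0.09 m³
1.999 gal × 0.00378541 = 0.00756703 m³
Total: 0.02245 + 0.00760023 + 0.09 + 0.00756703 = 0.127617 m³

0.1276 m³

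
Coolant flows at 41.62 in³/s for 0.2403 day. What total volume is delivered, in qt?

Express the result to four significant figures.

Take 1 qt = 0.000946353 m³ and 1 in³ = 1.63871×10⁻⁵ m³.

41.62 in³/s → 6.82031×10⁻⁴ m³/s
0.2403 day → 20761.9 s
V = Q × t = 6.82031×10⁻⁴ × 20761.9 = 14.1603 m³
In qt: 14.1603 / 0.000946353 = 14963 qt

1.496×10⁴ qt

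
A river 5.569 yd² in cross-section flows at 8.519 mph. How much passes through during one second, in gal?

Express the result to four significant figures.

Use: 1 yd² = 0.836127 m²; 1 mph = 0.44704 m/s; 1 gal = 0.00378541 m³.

8.519 mph × 0.44704 = 3.80833 m/s
5.569 yd² × 0.836127 = 4.65639 m²
V = v × A × t = 3.80833 m/s × 4.65639 m² × 1 s = 17.7331 m³
17.7331 m³ ÷ (0.00378541 m³/gal) = 4684.59 gal

4685 gal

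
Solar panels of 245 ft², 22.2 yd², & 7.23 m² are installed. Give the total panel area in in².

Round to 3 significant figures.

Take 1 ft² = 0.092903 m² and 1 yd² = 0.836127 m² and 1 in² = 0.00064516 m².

7.53×10⁴ in²

245 ft² × 0.092903 = 22.7612 m²
22.2 yd² × 0.836127 = 18.562 m²
7.23 m² (already m²)
Sum: 22.7612 + 18.562 + 7.23 = 48.5532 m²
In in²: 48.5532 / 0.00064516 = 75257.6 in²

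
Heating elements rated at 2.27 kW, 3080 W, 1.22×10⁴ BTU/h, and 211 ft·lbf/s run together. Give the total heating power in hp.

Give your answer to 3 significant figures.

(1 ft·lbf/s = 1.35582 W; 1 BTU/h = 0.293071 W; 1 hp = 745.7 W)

2.27 kW × 1000 = 2270 W
3080 W (already W)
1.22×10⁴ BTU/h × 0.293071 = 3575.47 W
211 ft·lbf/s × 1.35582 = 286.078 W
Sum: 2270 + 3080 + 3575.47 + 286.078 = 9211.55 W
In hp: 9211.55 / 745.7 = 12.3529 hp

12.4 hp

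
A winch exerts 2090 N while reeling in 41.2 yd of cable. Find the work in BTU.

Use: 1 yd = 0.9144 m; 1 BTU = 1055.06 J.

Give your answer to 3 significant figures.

41.2 yd × 0.9144 → 37.6733 m
W = F × d = 2090 N × 37.6733 m = 78737.2 J
78737.2 J ÷ (1055.06 J/BTU) = 74.6282 BTU

74.6 BTU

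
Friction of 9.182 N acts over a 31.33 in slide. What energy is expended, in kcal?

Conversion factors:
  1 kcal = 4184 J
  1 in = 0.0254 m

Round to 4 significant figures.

0.001746 kcal

31.33 in × 0.0254 → 0.795782 m
W = F × d = 9.182 N × 0.795782 m = 7.30687 J
7.30687 J ÷ (4184 J/kcal) = 0.00174638 kcal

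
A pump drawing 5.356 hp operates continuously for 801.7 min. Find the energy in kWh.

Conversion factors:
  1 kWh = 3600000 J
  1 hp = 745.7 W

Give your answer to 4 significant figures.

53.37 kWh

5.356 hp × 745.7 → 3993.97 W
801.7 min × 60 → 48102 s
E = P × t = 3993.97 W × 48102 s = 1.92118×10⁸ J
1.92118×10⁸ J ÷ (3600000 J/kWh) = 53.3661 kWh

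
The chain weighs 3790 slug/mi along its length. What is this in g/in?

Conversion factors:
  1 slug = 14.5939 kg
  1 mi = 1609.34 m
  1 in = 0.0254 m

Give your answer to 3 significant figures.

3790 slug/mi × 14.5939 kg/slug ÷ 1609.34 m/mi = 34.3687 kg/m
34.3687 kg/m ÷ 0.001 kg/g × 0.0254 m/in = 872.965 g/in

873 g/in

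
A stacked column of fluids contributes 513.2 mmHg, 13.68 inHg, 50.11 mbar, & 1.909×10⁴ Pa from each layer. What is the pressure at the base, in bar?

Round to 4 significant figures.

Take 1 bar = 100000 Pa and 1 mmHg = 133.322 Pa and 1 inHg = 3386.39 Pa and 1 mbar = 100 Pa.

513.2 mmHg × 133.322 = 68420.9 Pa
13.68 inHg × 3386.39 = 46325.8 Pa
50.11 mbar × 100 = 5011 Pa
1.909×10⁴ Pa (already Pa)
Sum: 68420.9 + 46325.8 + 5011 + 19090 = 138848 Pa
In bar: 138848 / 100000 = 1.38848 bar

1.388 bar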